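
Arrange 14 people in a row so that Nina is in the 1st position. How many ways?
Fix one position: (14-1)! = 6227020800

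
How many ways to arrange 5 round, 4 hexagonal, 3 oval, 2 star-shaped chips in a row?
14! / (5! × 4! × 3! × 2!) = 2522520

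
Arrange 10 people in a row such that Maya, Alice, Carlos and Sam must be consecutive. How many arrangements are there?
Treat the 4 as one block: (10-4+1)! × 4! = 5040 × 24 = 120960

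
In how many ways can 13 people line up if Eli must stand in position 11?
Fix one position: (13-1)! = 479001600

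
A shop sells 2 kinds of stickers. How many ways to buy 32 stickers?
C(32+2-1, 2-1) = C(33, 1) = 33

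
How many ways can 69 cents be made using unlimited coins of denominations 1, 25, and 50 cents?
Coefficient of x^69 in 1/(1-x^1) · 1/(1-x^25) · 1/(1-x^50). Case on j = number of 50-cent coins (j = 0..1); remainder r = 69 - 50j is made from {1,25} in ⌊r/25⌋+1 ways. r = 69, 19 → 3 + 1 = 4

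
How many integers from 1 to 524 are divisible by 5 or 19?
⌊524/5⌋ + ⌊524/19⌋ - ⌊524/95⌋ = 104 + 27 - 5 = 126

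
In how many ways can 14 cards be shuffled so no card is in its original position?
!14 = Σ_{j=0}^{14} (-1)^j·14!/j! = 87178291200 - 87178291200 + 43589145600 - 14529715200 + 3632428800 - 726485760 + 121080960 - 17297280 + 2162160 - 240240 + 24024 - 2184 + 182 - 14 + 1 = 32071101049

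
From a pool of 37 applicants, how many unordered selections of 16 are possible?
C(37,16) = 37!/(16!×21!) = 12875774670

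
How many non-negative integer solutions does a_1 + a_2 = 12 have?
C(12+2-1, 2-1) = C(13, 1) = 13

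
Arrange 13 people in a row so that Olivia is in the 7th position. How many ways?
Fix one position: (13-1)! = 479001600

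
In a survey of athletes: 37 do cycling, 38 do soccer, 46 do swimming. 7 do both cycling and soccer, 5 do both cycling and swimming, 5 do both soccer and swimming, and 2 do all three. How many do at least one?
|A∪B∪C| = 37+38+46-7-5-5+2 = 106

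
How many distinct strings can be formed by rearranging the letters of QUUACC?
6! / (2! × 1! × 2! × 1!) = 180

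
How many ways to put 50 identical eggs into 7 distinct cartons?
C(50+7-1, 7-1) = C(56, 6) = 32468436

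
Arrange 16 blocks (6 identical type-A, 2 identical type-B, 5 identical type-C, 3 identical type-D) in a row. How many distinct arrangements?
16! / (6! × 2! × 5! × 3!) = 20180160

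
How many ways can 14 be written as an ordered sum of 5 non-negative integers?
C(14+5-1, 5-1) = C(18, 4) = 3060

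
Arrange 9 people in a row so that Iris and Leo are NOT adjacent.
Total - adjacent = 9! - (9-1)!×2 = 362880 - 80640 = 282240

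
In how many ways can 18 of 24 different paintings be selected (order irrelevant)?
C(24,18) = 24!/(18!×6!) = 134596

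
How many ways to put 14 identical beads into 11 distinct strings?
C(14+11-1, 11-1) = C(24, 10) = 1961256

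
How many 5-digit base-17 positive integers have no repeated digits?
First digit: 16 choices (nonzero). Then descending: 16 × 16 × 15 × 14 × 13 = 698880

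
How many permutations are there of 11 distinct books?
11! = 39916800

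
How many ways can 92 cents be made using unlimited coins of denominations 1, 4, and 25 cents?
Coefficient of x^92 in 1/(1-x^1) · 1/(1-x^4) · 1/(1-x^25). Case on j = number of 25-cent coins (j = 0..3); remainder r = 92 - 25j is made from {1,4} in ⌊r/4⌋+1 ways. r = 92, 67, 42, 17 → 24 + 17 + 11 + 5 = 57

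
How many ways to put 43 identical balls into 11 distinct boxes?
C(43+11-1, 11-1) = C(53, 10) = 19499099620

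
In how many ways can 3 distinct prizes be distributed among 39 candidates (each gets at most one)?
P(39,3) = 39!/(39-3)! = 54834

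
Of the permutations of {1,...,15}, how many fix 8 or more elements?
Exactly j fixed points: C(15,j)·!(15-j); sum over j ≥ 8 (derangement numbers via !m = (m-1)·(!(m-1) + !(m-2)): !0..!7 = 1, 0, 1, 2, 9, 44, 265, 1854). Σ_{j=8}^{15} C(15,j)·!(15-j) = C(15,8)·!7 + C(15,9)·!6 + C(15,10)·!5 + C(15,11)·!4 + C(15,12)·!3 + C(15,13)·!2 + C(15,14)·!1 + C(15,15)·!0 = 6435·1854 + 5005·265 + 3003·44 + 1365·9 + 455·2 + 105·1 + 15·0 + 1·1 = 13402248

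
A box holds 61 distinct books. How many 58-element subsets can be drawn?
C(61,58) = 61!/(58!×3!) = 35990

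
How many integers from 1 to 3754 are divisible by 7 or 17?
⌊3754/7⌋ + ⌊3754/17⌋ - ⌊3754/119⌋ = 536 + 220 - 31 = 725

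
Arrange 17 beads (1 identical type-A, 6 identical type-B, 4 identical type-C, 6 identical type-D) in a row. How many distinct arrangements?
17! / (1! × 6! × 4! × 6!) = 28588560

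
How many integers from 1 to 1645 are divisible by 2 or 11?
⌊1645/2⌋ + ⌊1645/11⌋ - ⌊1645/22⌋ = 822 + 149 - 74 = 897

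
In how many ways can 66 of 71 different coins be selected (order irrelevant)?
C(71,66) = 71!/(66!×5!) = 13019909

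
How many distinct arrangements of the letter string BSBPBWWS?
8! / (1! × 3! × 2! × 2!) = 1680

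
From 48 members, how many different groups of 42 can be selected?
C(48,42) = 48!/(42!×6!) = 12271512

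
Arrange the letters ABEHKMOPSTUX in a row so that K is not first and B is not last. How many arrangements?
By inclusion-exclusion: 12! - 2×(12-1)! + (12-2)! = 479001600 - 79833600 + 3628800 = 402796800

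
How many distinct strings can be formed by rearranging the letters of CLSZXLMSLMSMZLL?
15! / (3! × 1! × 2! × 3! × 5! × 1!) = 151351200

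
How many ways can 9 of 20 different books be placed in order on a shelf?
P(20,9) = 20!/(20-9)! = 60949324800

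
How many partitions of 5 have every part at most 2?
Let r_j(i) = number of partitions of i into parts ≤ j, for i = 0..5. r_1(i) = 1 for all i; r_j(i) = r_{j-1}(i) + r_j(i-j). Rows j = 2..2: ≤2: 1 1 2 2 3 3. r_2(5) = 3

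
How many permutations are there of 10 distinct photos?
10! = 3628800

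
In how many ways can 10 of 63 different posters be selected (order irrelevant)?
C(63,10) = 63!/(10!×53!) = 127805525001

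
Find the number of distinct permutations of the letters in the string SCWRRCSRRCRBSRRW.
16! / (7! × 1! × 2! × 3! × 3!) = 57657600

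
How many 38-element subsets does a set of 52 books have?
C(52,38) = 52!/(38!×14!) = 1768966344600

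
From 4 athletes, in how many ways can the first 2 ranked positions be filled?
P(4,2) = 4!/(4-2)! = 12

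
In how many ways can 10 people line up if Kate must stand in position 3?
Fix one position: (10-1)! = 362880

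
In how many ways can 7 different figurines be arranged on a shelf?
7! = 5040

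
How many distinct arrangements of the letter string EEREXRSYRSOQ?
12! / (1! × 3! × 1! × 1! × 3! × 1! × 2!) = 6652800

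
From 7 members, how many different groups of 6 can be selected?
C(7,6) = 7!/(6!×1!) = 7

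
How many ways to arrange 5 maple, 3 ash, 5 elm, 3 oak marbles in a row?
16! / (5! × 3! × 5! × 3!) = 40360320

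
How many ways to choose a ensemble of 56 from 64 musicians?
C(64,56) = 64!/(56!×8!) = 4426165368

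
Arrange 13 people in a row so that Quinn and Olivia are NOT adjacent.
Total - adjacent = 13! - (13-1)!×2 = 6227020800 - 958003200 = 5269017600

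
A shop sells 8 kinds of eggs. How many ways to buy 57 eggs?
C(57+8-1, 8-1) = C(64, 7) = 621216192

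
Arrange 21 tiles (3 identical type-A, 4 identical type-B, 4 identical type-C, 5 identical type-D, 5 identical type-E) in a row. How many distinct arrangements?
21! / (3! × 4! × 4! × 5! × 5!) = 1026615189600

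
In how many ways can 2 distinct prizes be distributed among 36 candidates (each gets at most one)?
P(36,2) = 36!/(36-2)! = 1260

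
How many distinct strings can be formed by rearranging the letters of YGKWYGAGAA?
10! / (3! × 2! × 1! × 3! × 1!) = 50400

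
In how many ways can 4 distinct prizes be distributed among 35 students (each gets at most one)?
P(35,4) = 35!/(35-4)! = 1256640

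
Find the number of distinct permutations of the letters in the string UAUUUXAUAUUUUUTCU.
17! / (1! × 11! × 3! × 1! × 1!) = 1485120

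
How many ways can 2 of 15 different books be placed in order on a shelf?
P(15,2) = 15!/(15-2)! = 210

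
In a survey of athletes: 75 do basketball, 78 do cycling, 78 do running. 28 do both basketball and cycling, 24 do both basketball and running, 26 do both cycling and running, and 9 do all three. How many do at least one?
|A∪B∪C| = 75+78+78-28-24-26+9 = 162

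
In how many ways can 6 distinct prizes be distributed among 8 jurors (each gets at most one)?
P(8,6) = 8!/(8-6)! = 20160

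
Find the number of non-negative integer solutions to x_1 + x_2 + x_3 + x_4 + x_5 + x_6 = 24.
C(24+6-1, 6-1) = C(29, 5) = 118755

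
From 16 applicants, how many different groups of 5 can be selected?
C(16,5) = 16!/(5!×11!) = 4368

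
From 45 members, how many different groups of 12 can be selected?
C(45,12) = 45!/(12!×33!) = 28760021745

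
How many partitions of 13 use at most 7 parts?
By conjugation, equals partitions of 13 into parts ≤ 7. Let r_j(i) = number of partitions of i into parts ≤ j, for i = 0..13. r_1(i) = 1 for all i; r_j(i) = r_{j-1}(i) + r_j(i-j). Rows j = 2..7: ≤2: 1 1 2 2 3 3 4 4 5 5 6 6 7 7; ≤3: 1 1 2 3 4 5 7 8 10 12 14 16 19 21; ≤4: 1 1 2 3 5 6 9 11 15 18 23 27 34 39; ≤5: 1 1 2 3 5 7 10 13 18 23 30 37 47 57; ≤6: 1 1 2 3 5 7 11 14 20 26 35 44 58 71; ≤7: 1 1 2 3 5 7 11 15 21 28 38 49 65 82. r_7(13) = 82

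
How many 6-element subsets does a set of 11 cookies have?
C(11,6) = 11!/(6!×5!) = 462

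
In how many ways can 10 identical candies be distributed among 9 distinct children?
C(10+9-1, 9-1) = C(18, 8) = 43758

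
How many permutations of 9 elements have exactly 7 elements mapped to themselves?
Choose the 7 fixed points C(9,7) = 36, derange the rest: !2 = Σ_{j=0}^{2} (-1)^j·2!/j! = 2 - 2 + 1 = 1. Product = 36 × 1 = 36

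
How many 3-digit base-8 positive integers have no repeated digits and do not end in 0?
Last digit: 7 nonzero choices. First digit: 6 (nonzero, ≠last). Middle 1: P(6,1) = 6. Total = 252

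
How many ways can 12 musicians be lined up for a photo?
12! = 479001600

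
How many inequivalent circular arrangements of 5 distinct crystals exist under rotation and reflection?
(5-1)!/2 = 24/2 = 12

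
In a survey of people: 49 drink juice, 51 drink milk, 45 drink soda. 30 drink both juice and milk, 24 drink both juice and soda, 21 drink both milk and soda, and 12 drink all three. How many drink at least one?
|A∪B∪C| = 49+51+45-30-24-21+12 = 82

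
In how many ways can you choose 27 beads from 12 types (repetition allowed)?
C(27+12-1, 12-1) = C(38, 11) = 1203322288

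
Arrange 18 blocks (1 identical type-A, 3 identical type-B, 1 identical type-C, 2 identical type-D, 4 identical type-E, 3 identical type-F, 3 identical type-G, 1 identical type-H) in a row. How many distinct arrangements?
18! / (1! × 3! × 1! × 2! × 4! × 3! × 3! × 1!) = 617512896000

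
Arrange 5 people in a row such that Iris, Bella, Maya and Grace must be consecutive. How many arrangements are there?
Treat the 4 as one block: (5-4+1)! × 4! = 2 × 24 = 48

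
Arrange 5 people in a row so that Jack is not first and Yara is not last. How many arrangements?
By inclusion-exclusion: 5! - 2×(5-1)! + (5-2)! = 120 - 48 + 6 = 78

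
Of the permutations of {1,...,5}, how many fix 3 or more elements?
Exactly j fixed points: C(5,j)·!(5-j); sum over j ≥ 3 (derangement numbers via !m = (m-1)·(!(m-1) + !(m-2)): !0..!2 = 1, 0, 1). Σ_{j=3}^{5} C(5,j)·!(5-j) = C(5,3)·!2 + C(5,4)·!1 + C(5,5)·!0 = 10·1 + 5·0 + 1·1 = 11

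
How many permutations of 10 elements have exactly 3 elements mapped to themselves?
Choose the 3 fixed points C(10,3) = 120, derange the rest: !7 = Σ_{j=0}^{7} (-1)^j·7!/j! = 5040 - 5040 + 2520 - 840 + 210 - 42 + 7 - 1 = 1854. Product = 120 × 1854 = 222480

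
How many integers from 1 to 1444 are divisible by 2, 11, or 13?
⌊1444/2⌋+⌊1444/11⌋+⌊1444/13⌋ - ⌊1444/22⌋-⌊1444/26⌋-⌊1444/143⌋ + ⌊1444/286⌋ = 722+131+111 - 65-55-10 + 5 = 839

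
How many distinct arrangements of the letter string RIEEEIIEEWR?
11! / (5! × 1! × 2! × 3!) = 27720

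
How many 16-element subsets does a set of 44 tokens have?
C(44,16) = 44!/(16!×28!) = 416714805914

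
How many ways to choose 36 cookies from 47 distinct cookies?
C(47,36) = 47!/(36!×11!) = 17417133617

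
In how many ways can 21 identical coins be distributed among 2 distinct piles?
C(21+2-1, 2-1) = C(22, 1) = 22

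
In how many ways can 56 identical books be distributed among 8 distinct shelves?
C(56+8-1, 8-1) = C(63, 7) = 553270671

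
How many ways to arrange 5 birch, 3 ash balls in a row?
8! / (5! × 3!) = 56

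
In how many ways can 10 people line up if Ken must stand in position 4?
Fix one position: (10-1)! = 362880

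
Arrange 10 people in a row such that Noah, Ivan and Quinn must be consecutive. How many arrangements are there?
Treat the 3 as one block: (10-3+1)! × 3! = 40320 × 6 = 241920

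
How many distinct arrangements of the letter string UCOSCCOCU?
9! / (2! × 1! × 2! × 4!) = 3780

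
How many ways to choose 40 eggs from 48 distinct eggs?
C(48,40) = 48!/(40!×8!) = 377348994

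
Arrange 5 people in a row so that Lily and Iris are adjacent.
Treat as block: (5-1)! × 2! = 24 × 2 = 48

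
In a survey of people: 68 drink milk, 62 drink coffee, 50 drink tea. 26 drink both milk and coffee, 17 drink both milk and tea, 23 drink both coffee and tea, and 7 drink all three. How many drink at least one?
|A∪B∪C| = 68+62+50-26-17-23+7 = 121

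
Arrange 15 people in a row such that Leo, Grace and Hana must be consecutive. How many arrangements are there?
Treat the 3 as one block: (15-3+1)! × 3! = 6227020800 × 6 = 37362124800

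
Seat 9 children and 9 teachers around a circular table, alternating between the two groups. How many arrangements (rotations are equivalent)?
Fix one of the children: (9-1)! ways for the remaining children, × 9! ways for the teachers = 40320 × 362880 = 14631321600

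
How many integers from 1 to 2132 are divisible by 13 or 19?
⌊2132/13⌋ + ⌊2132/19⌋ - ⌊2132/247⌋ = 164 + 112 - 8 = 268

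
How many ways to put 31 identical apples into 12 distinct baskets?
C(31+12-1, 12-1) = C(42, 11) = 4280561376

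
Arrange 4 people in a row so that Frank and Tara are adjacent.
Treat as block: (4-1)! × 2! = 6 × 2 = 12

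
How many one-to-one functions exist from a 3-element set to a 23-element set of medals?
P(23,3) = 23!/(23-3)! = 10626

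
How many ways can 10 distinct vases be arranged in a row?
10! = 3628800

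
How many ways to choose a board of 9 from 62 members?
C(62,9) = 62!/(9!×53!) = 20286591270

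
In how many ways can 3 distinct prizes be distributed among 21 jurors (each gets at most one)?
P(21,3) = 21!/(21-3)! = 7980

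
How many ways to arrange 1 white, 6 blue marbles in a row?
7! / (1! × 6!) = 7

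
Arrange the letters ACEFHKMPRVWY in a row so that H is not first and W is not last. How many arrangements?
By inclusion-exclusion: 12! - 2×(12-1)! + (12-2)! = 479001600 - 79833600 + 3628800 = 402796800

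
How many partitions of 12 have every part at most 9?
Let r_j(i) = number of partitions of i into parts ≤ j, for i = 0..12. r_1(i) = 1 for all i; r_j(i) = r_{j-1}(i) + r_j(i-j). Rows j = 2..9: ≤2: 1 1 2 2 3 3 4 4 5 5 6 6 7; ≤3: 1 1 2 3 4 5 7 8 10 12 14 16 19; ≤4: 1 1 2 3 5 6 9 11 15 18 23 27 34; ≤5: 1 1 2 3 5 7 10 13 18 23 30 37 47; ≤6: 1 1 2 3 5 7 11 14 20 26 35 44 58; ≤7: 1 1 2 3 5 7 11 15 21 28 38 49 65; ≤8: 1 1 2 3 5 7 11 15 22 29 40 52 70; ≤9: 1 1 2 3 5 7 11 15 22 30 41 54 73. r_9(12) = 73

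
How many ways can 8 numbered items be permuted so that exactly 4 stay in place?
Choose the 4 fixed points C(8,4) = 70, derange the rest: !4 = Σ_{j=0}^{4} (-1)^j·4!/j! = 24 - 24 + 12 - 4 + 1 = 9. Product = 70 × 9 = 630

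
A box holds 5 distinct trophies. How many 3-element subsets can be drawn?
C(5,3) = 5!/(3!×2!) = 10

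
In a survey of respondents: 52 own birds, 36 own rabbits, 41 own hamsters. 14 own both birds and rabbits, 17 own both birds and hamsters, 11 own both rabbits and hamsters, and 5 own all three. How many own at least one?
|A∪B∪C| = 52+36+41-14-17-11+5 = 92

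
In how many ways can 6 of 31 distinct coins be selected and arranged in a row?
P(31,6) = 31!/(31-6)! = 530122320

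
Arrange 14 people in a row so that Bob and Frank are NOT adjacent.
Total - adjacent = 14! - (14-1)!×2 = 87178291200 - 12454041600 = 74724249600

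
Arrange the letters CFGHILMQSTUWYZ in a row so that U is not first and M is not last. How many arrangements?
By inclusion-exclusion: 14! - 2×(14-1)! + (14-2)! = 87178291200 - 12454041600 + 479001600 = 75203251200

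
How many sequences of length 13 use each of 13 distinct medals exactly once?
13! = 6227020800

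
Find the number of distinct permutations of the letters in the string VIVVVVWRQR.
10! / (2! × 1! × 1! × 1! × 5!) = 15120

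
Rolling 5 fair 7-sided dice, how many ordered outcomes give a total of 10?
Coefficient of x^10 in (x + x² + ... + x^7)^5. By inclusion-exclusion on dice exceeding 7: Σ_j (-1)^j C(5,j)·C(10-1-7j, 4) = C(5,0)·C(9,4) = 1·126 = 126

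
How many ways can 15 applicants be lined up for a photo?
15! = 1307674368000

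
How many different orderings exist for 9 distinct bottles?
9! = 362880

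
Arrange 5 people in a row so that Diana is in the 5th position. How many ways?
Fix one position: (5-1)! = 24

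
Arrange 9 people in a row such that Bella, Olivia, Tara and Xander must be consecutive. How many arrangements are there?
Treat the 4 as one block: (9-4+1)! × 4! = 720 × 24 = 17280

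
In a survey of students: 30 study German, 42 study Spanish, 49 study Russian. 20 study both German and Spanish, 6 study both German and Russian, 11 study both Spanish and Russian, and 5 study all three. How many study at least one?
|A∪B∪C| = 30+42+49-20-6-11+5 = 89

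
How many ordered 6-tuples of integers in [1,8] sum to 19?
Coefficient of x^19 in (x + x² + ... + x^8)^6. By inclusion-exclusion on dice exceeding 8: Σ_j (-1)^j C(6,j)·C(19-1-8j, 5) = C(6,0)·C(18,5) - C(6,1)·C(10,5) = 1·8568 - 6·252 = 7056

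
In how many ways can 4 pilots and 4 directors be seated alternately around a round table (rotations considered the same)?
Fix one of the pilots: (4-1)! ways for the remaining pilots, × 4! ways for the directors = 6 × 24 = 144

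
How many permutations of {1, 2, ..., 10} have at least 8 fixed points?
Exactly j fixed points: C(10,j)·!(10-j); sum over j ≥ 8 (derangement numbers via !m = (m-1)·(!(m-1) + !(m-2)): !0..!2 = 1, 0, 1). Σ_{j=8}^{10} C(10,j)·!(10-j) = C(10,8)·!2 + C(10,9)·!1 + C(10,10)·!0 = 45·1 + 10·0 + 1·1 = 46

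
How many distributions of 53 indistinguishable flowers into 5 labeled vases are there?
C(53+5-1, 5-1) = C(57, 4) = 395010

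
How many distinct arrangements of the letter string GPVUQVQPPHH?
11! / (2! × 1! × 1! × 2! × 3! × 2!) = 831600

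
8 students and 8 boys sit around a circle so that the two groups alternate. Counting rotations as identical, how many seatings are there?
Fix one of the students: (8-1)! ways for the remaining students, × 8! ways for the boys = 5040 × 40320 = 203212800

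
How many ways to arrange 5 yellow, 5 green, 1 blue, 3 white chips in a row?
14! / (5! × 5! × 1! × 3!) = 1009008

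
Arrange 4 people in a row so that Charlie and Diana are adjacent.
Treat as block: (4-1)! × 2! = 6 × 2 = 12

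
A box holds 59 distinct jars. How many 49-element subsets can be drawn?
C(59,49) = 59!/(49!×10!) = 62828356305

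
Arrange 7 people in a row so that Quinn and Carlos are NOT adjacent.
Total - adjacent = 7! - (7-1)!×2 = 5040 - 1440 = 3600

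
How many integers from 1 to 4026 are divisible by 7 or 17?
⌊4026/7⌋ + ⌊4026/17⌋ - ⌊4026/119⌋ = 575 + 236 - 33 = 778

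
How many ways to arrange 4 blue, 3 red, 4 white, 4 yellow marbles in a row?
15! / (4! × 3! × 4! × 4!) = 15765750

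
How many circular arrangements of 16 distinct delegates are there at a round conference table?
Circular: fix one position, arrange the rest. (16-1)! = 1307674368000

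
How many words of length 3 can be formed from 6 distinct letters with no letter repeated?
P(6,3) = 6!/(6-3)! = 120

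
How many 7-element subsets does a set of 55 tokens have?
C(55,7) = 55!/(7!×48!) = 202927725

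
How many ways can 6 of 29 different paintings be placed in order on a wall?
P(29,6) = 29!/(29-6)! = 342014400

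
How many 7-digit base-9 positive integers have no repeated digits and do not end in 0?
Last digit: 8 nonzero choices. First digit: 7 (nonzero, ≠last). Middle 5: P(7,5) = 2520. Total = 141120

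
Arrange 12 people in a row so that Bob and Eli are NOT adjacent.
Total - adjacent = 12! - (12-1)!×2 = 479001600 - 79833600 = 399168000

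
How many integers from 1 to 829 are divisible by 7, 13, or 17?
⌊829/7⌋+⌊829/13⌋+⌊829/17⌋ - ⌊829/91⌋-⌊829/119⌋-⌊829/221⌋ + ⌊829/1547⌋ = 118+63+48 - 9-6-3 + 0 = 211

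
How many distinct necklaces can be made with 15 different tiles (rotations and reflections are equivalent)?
(15-1)!/2 = 87178291200/2 = 43589145600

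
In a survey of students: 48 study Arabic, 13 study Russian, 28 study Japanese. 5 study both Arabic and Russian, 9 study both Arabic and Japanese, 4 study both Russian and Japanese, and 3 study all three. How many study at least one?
|A∪B∪C| = 48+13+28-5-9-4+3 = 74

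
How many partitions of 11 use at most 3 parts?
By conjugation, equals partitions of 11 into parts ≤ 3. Let r_j(i) = number of partitions of i into parts ≤ j, for i = 0..11. r_1(i) = 1 for all i; r_j(i) = r_{j-1}(i) + r_j(i-j). Rows j = 2..3: ≤2: 1 1 2 2 3 3 4 4 5 5 6 6; ≤3: 1 1 2 3 4 5 7 8 10 12 14 16. r_3(11) = 16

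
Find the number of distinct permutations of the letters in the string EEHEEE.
6! / (1! × 5!) = 6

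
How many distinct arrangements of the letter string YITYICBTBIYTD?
13! / (2! × 1! × 3! × 3! × 1! × 3!) = 14414400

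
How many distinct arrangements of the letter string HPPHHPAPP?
9! / (1! × 3! × 5!) = 504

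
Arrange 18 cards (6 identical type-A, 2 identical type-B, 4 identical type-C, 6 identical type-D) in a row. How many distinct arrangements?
18! / (6! × 2! × 4! × 6!) = 257297040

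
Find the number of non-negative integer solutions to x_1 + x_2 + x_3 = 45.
C(45+3-1, 3-1) = C(47, 2) = 1081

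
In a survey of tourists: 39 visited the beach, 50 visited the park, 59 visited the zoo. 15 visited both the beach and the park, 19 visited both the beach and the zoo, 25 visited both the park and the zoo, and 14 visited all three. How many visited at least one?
|A∪B∪C| = 39+50+59-15-19-25+14 = 103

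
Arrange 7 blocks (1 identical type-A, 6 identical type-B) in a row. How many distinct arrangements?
7! / (1! × 6!) = 7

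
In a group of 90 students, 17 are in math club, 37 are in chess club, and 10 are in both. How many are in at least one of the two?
|A∪B| = |A| + |B| - |A∩B| = 17 + 37 - 10 = 44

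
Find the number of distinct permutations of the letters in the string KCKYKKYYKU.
10! / (1! × 3! × 1! × 5!) = 5040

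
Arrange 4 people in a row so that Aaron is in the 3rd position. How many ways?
Fix one position: (4-1)! = 6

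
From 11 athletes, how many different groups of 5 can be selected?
C(11,5) = 11!/(5!×6!) = 462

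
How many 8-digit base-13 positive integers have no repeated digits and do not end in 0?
Last digit: 12 nonzero choices. First digit: 11 (nonzero, ≠last). Middle 6: P(11,6) = 332640. Total = 43908480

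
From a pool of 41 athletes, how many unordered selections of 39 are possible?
C(41,39) = 41!/(39!×2!) = 820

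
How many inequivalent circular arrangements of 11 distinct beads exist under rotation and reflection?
(11-1)!/2 = 3628800/2 = 1814400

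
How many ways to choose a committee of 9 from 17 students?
C(17,9) = 17!/(9!×8!) = 24310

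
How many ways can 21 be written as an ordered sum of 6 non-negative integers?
C(21+6-1, 6-1) = C(26, 5) = 65780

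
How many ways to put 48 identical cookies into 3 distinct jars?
C(48+3-1, 3-1) = C(50, 2) = 1225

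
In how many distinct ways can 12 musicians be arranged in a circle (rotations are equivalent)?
Circular: fix one position, arrange the rest. (12-1)! = 39916800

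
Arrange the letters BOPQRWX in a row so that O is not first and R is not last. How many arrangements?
By inclusion-exclusion: 7! - 2×(7-1)! + (7-2)! = 5040 - 1440 + 120 = 3720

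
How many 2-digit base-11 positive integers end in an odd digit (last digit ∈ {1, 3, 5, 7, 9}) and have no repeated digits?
Last∈{1,3,5,7,9}. Last=0: 0. Last nonzero: 5×9×P(9,0) = 45. Total = 45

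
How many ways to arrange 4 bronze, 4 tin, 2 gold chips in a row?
10! / (4! × 4! × 2!) = 3150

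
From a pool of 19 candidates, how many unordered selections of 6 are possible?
C(19,6) = 19!/(6!×13!) = 27132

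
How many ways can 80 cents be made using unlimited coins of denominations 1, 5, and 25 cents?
Coefficient of x^80 in 1/(1-x^1) · 1/(1-x^5) · 1/(1-x^25). Case on j = number of 25-cent coins (j = 0..3); remainder r = 80 - 25j is made from {1,5} in ⌊r/5⌋+1 ways. r = 80, 55, 30, 5 → 17 + 12 + 7 + 2 = 38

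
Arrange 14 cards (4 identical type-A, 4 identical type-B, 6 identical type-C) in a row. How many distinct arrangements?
14! / (4! × 4! × 6!) = 210210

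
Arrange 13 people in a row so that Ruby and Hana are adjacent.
Treat as block: (13-1)! × 2! = 479001600 × 2 = 958003200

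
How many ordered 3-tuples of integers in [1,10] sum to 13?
Coefficient of x^13 in (x + x² + ... + x^10)^3. By inclusion-exclusion on dice exceeding 10: Σ_j (-1)^j C(3,j)·C(13-1-10j, 2) = C(3,0)·C(12,2) - C(3,1)·C(2,2) = 1·66 - 3·1 = 63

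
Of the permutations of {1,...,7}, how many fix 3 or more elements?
Exactly j fixed points: C(7,j)·!(7-j); sum over j ≥ 3 (derangement numbers via !m = (m-1)·(!(m-1) + !(m-2)): !0..!4 = 1, 0, 1, 2, 9). Σ_{j=3}^{7} C(7,j)·!(7-j) = C(7,3)·!4 + C(7,4)·!3 + C(7,5)·!2 + C(7,6)·!1 + C(7,7)·!0 = 35·9 + 35·2 + 21·1 + 7·0 + 1·1 = 407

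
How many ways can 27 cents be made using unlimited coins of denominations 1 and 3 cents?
Coefficient of x^27 in 1/(1-x^1) · 1/(1-x^3). Use j coins of 3 for j = 0..⌊27/3⌋ = 9, the rest in 1s: 9 + 1 = 10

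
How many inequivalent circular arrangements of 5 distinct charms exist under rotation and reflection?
(5-1)!/2 = 24/2 = 12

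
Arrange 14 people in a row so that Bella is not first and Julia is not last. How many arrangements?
By inclusion-exclusion: 14! - 2×(14-1)! + (14-2)! = 87178291200 - 12454041600 + 479001600 = 75203251200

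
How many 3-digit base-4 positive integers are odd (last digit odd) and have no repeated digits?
Last∈{1,3}. Last=0: 0. Last nonzero: 2×2×P(2,1) = 8. Total = 8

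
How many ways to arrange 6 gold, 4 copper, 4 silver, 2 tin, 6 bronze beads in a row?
22! / (6! × 4! × 4! × 2! × 6!) = 1882127847600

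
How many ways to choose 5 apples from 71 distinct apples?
C(71,5) = 71!/(5!×66!) = 13019909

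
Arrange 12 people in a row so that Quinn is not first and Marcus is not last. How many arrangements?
By inclusion-exclusion: 12! - 2×(12-1)! + (12-2)! = 479001600 - 79833600 + 3628800 = 402796800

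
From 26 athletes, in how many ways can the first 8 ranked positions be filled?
P(26,8) = 26!/(26-8)! = 62990928000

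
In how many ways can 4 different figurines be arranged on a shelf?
4! = 24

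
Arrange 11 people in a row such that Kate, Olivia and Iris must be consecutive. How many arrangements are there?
Treat the 3 as one block: (11-3+1)! × 3! = 362880 × 6 = 2177280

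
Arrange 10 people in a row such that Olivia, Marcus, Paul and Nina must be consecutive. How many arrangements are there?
Treat the 4 as one block: (10-4+1)! × 4! = 5040 × 24 = 120960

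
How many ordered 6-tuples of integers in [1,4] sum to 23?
Coefficient of x^23 in (x + x² + ... + x^4)^6. By inclusion-exclusion on dice exceeding 4: Σ_j (-1)^j C(6,j)·C(23-1-4j, 5) = C(6,0)·C(22,5) - C(6,1)·C(18,5) + C(6,2)·C(14,5) - C(6,3)·C(10,5) + C(6,4)·C(6,5) = 1·26334 - 6·8568 + 15·2002 - 20·252 + 15·6 = 6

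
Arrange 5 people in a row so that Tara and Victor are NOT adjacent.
Total - adjacent = 5! - (5-1)!×2 = 120 - 48 = 72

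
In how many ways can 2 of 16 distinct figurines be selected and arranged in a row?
P(16,2) = 16!/(16-2)! = 240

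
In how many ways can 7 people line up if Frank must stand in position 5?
Fix one position: (7-1)! = 720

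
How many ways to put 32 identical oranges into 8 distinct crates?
C(32+8-1, 8-1) = C(39, 7) = 15380937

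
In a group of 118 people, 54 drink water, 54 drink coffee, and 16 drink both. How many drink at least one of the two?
|A∪B| = |A| + |B| - |A∩B| = 54 + 54 - 16 = 92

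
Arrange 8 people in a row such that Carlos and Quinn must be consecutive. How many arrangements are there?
Treat the 2 as one block: (8-2+1)! × 2! = 5040 × 2 = 10080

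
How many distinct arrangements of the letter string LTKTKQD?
7! / (2! × 2! × 1! × 1! × 1!) = 1260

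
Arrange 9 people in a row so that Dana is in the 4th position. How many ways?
Fix one position: (9-1)! = 40320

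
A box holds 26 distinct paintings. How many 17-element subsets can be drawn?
C(26,17) = 26!/(17!×9!) = 3124550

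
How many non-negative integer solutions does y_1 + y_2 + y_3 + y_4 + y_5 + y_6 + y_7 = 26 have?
C(26+7-1, 7-1) = C(32, 6) = 906192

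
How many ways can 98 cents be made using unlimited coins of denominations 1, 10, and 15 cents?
Coefficient of x^98 in 1/(1-x^1) · 1/(1-x^10) · 1/(1-x^15). Case on j = number of 15-cent coins (j = 0..6); remainder r = 98 - 15j is made from {1,10} in ⌊r/10⌋+1 ways. r = 98, 83, 68, 53, 38, 23, 8 → 10 + 9 + 7 + 6 + 4 + 3 + 1 = 40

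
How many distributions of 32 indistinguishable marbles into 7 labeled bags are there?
C(32+7-1, 7-1) = C(38, 6) = 2760681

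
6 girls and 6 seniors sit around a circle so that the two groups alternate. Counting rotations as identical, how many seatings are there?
Fix one of the girls: (6-1)! ways for the remaining girls, × 6! ways for the seniors = 120 × 720 = 86400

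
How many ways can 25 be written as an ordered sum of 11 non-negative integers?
C(25+11-1, 11-1) = C(35, 10) = 183579396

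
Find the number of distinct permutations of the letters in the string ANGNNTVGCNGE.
12! / (4! × 1! × 1! × 1! × 3! × 1! × 1!) = 3326400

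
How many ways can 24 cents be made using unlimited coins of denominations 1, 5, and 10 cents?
Coefficient of x^24 in 1/(1-x^1) · 1/(1-x^5) · 1/(1-x^10). Case on j = number of 10-cent coins (j = 0..2); remainder r = 24 - 10j is made from {1,5} in ⌊r/5⌋+1 ways. r = 24, 14, 4 → 5 + 3 + 1 = 9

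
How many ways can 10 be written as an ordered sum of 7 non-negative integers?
C(10+7-1, 7-1) = C(16, 6) = 8008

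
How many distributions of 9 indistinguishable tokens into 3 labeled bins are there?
C(9+3-1, 3-1) = C(11, 2) = 55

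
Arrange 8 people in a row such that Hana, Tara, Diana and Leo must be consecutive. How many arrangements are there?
Treat the 4 as one block: (8-4+1)! × 4! = 120 × 24 = 2880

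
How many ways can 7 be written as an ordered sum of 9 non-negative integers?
C(7+9-1, 9-1) = C(15, 8) = 6435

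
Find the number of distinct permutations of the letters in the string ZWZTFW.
6! / (2! × 2! × 1! × 1!) = 180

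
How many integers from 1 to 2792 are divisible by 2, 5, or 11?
⌊2792/2⌋+⌊2792/5⌋+⌊2792/11⌋ - ⌊2792/10⌋-⌊2792/22⌋-⌊2792/55⌋ + ⌊2792/110⌋ = 1396+558+253 - 279-126-50 + 25 = 1777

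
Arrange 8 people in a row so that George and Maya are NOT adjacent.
Total - adjacent = 8! - (8-1)!×2 = 40320 - 10080 = 30240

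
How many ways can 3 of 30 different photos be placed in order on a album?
P(30,3) = 30!/(30-3)! = 24360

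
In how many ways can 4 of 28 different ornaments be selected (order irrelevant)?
C(28,4) = 28!/(4!×24!) = 20475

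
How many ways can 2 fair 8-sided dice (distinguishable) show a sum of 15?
Coefficient of x^15 in (x + x² + ... + x^8)^2. By inclusion-exclusion on dice exceeding 8: Σ_j (-1)^j C(2,j)·C(15-1-8j, 1) = C(2,0)·C(14,1) - C(2,1)·C(6,1) = 1·14 - 2·6 = 2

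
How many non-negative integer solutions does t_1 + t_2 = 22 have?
C(22+2-1, 2-1) = C(23, 1) = 23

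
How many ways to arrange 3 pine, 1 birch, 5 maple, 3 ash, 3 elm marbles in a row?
15! / (3! × 1! × 5! × 3! × 3!) = 50450400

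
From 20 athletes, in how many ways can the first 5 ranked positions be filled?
P(20,5) = 20!/(20-5)! = 1860480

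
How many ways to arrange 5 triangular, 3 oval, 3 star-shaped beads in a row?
11! / (5! × 3! × 3!) = 9240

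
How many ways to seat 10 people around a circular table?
Circular: fix one position, arrange the rest. (10-1)! = 362880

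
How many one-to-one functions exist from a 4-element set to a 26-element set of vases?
P(26,4) = 26!/(26-4)! = 358800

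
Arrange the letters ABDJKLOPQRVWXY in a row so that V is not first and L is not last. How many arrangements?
By inclusion-exclusion: 14! - 2×(14-1)! + (14-2)! = 87178291200 - 12454041600 + 479001600 = 75203251200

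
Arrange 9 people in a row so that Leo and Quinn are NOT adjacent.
Total - adjacent = 9! - (9-1)!×2 = 362880 - 80640 = 282240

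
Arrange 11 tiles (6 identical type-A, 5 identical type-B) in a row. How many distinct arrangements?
11! / (6! × 5!) = 462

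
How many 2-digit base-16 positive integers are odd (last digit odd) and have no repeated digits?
Last∈{1,3,5,7,9,11,13,15}. Last=0: 0. Last nonzero: 8×14×P(14,0) = 112. Total = 112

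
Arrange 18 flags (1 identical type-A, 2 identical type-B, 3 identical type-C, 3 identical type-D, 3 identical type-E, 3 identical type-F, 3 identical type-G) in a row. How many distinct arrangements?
18! / (1! × 2! × 3! × 3! × 3! × 3! × 3!) = 411675264000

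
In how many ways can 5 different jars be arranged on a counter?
5! = 120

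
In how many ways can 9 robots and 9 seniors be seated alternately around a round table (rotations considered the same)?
Fix one of the robots: (9-1)! ways for the remaining robots, × 9! ways for the seniors = 40320 × 362880 = 14631321600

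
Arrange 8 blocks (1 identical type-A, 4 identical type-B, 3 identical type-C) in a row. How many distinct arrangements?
8! / (1! × 4! × 3!) = 280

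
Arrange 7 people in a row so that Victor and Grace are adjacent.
Treat as block: (7-1)! × 2! = 720 × 2 = 1440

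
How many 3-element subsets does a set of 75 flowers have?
C(75,3) = 75!/(3!×72!) = 67525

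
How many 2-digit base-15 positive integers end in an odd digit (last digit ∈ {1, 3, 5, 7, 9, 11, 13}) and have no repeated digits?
Last∈{1,3,5,7,9,11,13}. Last=0: 0. Last nonzero: 7×13×P(13,0) = 91. Total = 91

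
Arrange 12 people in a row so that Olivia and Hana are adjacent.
Treat as block: (12-1)! × 2! = 39916800 × 2 = 79833600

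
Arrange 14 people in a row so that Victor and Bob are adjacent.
Treat as block: (14-1)! × 2! = 6227020800 × 2 = 12454041600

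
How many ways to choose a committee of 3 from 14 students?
C(14,3) = 14!/(3!×11!) = 364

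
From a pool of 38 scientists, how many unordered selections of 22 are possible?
C(38,22) = 38!/(22!×16!) = 22239974430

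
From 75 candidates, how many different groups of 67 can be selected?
C(75,67) = 75!/(67!×8!) = 16871053725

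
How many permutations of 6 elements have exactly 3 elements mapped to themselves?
Choose the 3 fixed points C(6,3) = 20, derange the rest: !3 = Σ_{j=0}^{3} (-1)^j·3!/j! = 6 - 6 + 3 - 1 = 2. Product = 20 × 2 = 40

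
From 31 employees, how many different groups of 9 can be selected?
C(31,9) = 31!/(9!×22!) = 20160075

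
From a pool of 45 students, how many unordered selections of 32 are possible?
C(45,32) = 45!/(32!×13!) = 73006209045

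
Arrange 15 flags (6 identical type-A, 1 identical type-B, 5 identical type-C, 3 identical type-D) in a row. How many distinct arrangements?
15! / (6! × 1! × 5! × 3!) = 2522520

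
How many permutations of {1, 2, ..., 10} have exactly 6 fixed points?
Choose the 6 fixed points C(10,6) = 210, derange the rest: !4 = Σ_{j=0}^{4} (-1)^j·4!/j! = 24 - 24 + 12 - 4 + 1 = 9. Product = 210 × 9 = 1890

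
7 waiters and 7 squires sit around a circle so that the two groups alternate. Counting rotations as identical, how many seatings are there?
Fix one of the waiters: (7-1)! ways for the remaining waiters, × 7! ways for the squires = 720 × 5040 = 3628800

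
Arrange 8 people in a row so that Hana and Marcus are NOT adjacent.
Total - adjacent = 8! - (8-1)!×2 = 40320 - 10080 = 30240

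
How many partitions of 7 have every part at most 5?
Let r_j(i) = number of partitions of i into parts ≤ j, for i = 0..7. r_1(i) = 1 for all i; r_j(i) = r_{j-1}(i) + r_j(i-j). Rows j = 2..5: ≤2: 1 1 2 2 3 3 4 4; ≤3: 1 1 2 3 4 5 7 8; ≤4: 1 1 2 3 5 6 9 11; ≤5: 1 1 2 3 5 7 10 13. r_5(7) = 13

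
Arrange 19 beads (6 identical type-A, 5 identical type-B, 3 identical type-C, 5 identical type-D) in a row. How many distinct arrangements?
19! / (6! × 5! × 3! × 5!) = 1955457504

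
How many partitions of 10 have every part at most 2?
Let r_j(i) = number of partitions of i into parts ≤ j, for i = 0..10. r_1(i) = 1 for all i; r_j(i) = r_{j-1}(i) + r_j(i-j). Rows j = 2..2: ≤2: 1 1 2 2 3 3 4 4 5 5 6. r_2(10) = 6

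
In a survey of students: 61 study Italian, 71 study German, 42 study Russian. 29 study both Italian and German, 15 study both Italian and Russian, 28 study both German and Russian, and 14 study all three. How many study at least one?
|A∪B∪C| = 61+71+42-29-15-28+14 = 116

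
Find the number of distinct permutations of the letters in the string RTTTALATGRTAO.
13! / (1! × 1! × 2! × 3! × 1! × 5!) = 4324320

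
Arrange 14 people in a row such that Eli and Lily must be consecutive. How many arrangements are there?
Treat the 2 as one block: (14-2+1)! × 2! = 6227020800 × 2 = 12454041600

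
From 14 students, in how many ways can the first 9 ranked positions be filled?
P(14,9) = 14!/(14-9)! = 726485760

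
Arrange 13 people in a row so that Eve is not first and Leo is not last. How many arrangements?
By inclusion-exclusion: 13! - 2×(13-1)! + (13-2)! = 6227020800 - 958003200 + 39916800 = 5308934400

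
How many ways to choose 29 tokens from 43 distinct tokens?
C(43,29) = 43!/(29!×14!) = 78378960360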